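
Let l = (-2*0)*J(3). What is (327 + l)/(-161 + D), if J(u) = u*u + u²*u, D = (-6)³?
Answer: -327/377 ≈ -0.86737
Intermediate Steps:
D = -216
J(u) = u² + u³
l = 0 (l = (-2*0)*(3²*(1 + 3)) = 0*(9*4) = 0*36 = 0)
(327 + l)/(-161 + D) = (327 + 0)/(-161 - 216) = 327/(-377) = 327*(-1/377) = -327/377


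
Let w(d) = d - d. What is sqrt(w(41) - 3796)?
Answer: 2*I*sqrt(949) ≈ 61.612*I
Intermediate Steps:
w(d) = 0
sqrt(w(41) - 3796) = sqrt(0 - 3796) = sqrt(-3796) = 2*I*sqrt(949)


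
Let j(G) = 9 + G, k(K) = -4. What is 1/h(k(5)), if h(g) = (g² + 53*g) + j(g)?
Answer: -1/191 ≈ -0.0052356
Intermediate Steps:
h(g) = 9 + g² + 54*g (h(g) = (g² + 53*g) + (9 + g) = 9 + g² + 54*g)
1/h(k(5)) = 1/(9 + (-4)² + 54*(-4)) = 1/(9 + 16 - 216) = 1/(-191) = -1/191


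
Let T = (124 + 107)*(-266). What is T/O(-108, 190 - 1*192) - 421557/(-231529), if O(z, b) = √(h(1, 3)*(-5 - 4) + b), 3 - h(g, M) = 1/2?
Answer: 421557/231529 + 8778*I*√2 ≈ 1.8208 + 12414.0*I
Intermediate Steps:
h(g, M) = 5/2 (h(g, M) = 3 - 1/2 = 3 - 1*½ = 3 - ½ = 5/2)
O(z, b) = √(-45/2 + b) (O(z, b) = √(5*(-5 - 4)/2 + b) = √((5/2)*(-9) + b) = √(-45/2 + b))
T = -61446 (T = 231*(-266) = -61446)
T/O(-108, 190 - 1*192) - 421557/(-231529) = -61446*2/√(-90 + 4*(190 - 1*192)) - 421557/(-231529) = -61446*2/√(-90 + 4*(190 - 192)) - 421557*(-1/231529) = -61446*2/√(-90 + 4*(-2)) + 421557/231529 = -61446*2/√(-90 - 8) + 421557/231529 = -61446*(-I*√2/7) + 421557/231529 = -(-8778)*I*√2 + 421557/231529 = 8778*I*√2 + 421557/231529 = 421557/231529 + 8778*I*√2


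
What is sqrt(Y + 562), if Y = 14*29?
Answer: 22*sqrt(2) ≈ 31.113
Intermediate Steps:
Y = 406
sqrt(Y + 562) = sqrt(406 + 562) = sqrt(968) = 22*sqrt(2)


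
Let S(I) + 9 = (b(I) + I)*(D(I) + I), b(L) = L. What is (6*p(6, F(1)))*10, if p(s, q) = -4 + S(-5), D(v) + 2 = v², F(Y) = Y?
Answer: -11580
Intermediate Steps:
D(v) = -2 + v²
S(I) = -9 + 2*I*(-2 + I + I²) (S(I) = -9 + (I + I)*((-2 + I²) + I) = -9 + (2*I)*(-2 + I + I²) = -9 + 2*I*(-2 + I + I²))
p(s, q) = -193 (p(s, q) = -4 + (-9 + 2*(-5)² + 2*(-5)*(-2 + (-5)²)) = -4 + (-9 + 2*25 + 2*(-5)*(-2 + 25)) = -4 + (-9 + 50 + 2*(-5)*23) = -4 + (-9 + 50 - 230) = -4 - 189 = -193)
(6*p(6, F(1)))*10 = (6*(-193))*10 = -1158*10 = -11580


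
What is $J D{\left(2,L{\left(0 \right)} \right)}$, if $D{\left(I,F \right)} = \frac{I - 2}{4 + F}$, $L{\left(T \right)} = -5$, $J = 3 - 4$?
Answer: $0$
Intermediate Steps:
$J = -1$ ($J = 3 - 4 = -1$)
$D{\left(I,F \right)} = \frac{-2 + I}{4 + F}$
$J D{\left(2,L{\left(0 \right)} \right)} = - \frac{-2 + 2}{4 - 5} = - \frac{0}{-1} = - \left(-1\right) 0 = \left(-1\right) 0 = 0$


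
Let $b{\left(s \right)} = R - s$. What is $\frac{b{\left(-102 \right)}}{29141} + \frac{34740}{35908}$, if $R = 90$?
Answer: $\frac{254813169}{261598757} \approx 0.97406$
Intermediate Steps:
$b{\left(s \right)} = 90 - s$
$\frac{b{\left(-102 \right)}}{29141} + \frac{34740}{35908} = \frac{90 - -102}{29141} + \frac{34740}{35908} = \left(90 + 102\right) \frac{1}{29141} + 34740 \cdot \frac{1}{35908} = 192 \cdot \frac{1}{29141} + \frac{8685}{8977} = \frac{192}{29141} + \frac{8685}{8977} = \frac{254813169}{261598757}$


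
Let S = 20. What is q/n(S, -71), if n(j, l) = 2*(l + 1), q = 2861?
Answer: -2861/140 ≈ -20.436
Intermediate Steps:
n(j, l) = 2 + 2*l (n(j, l) = 2*(1 + l) = 2 + 2*l)
q/n(S, -71) = 2861/(2 + 2*(-71)) = 2861/(2 - 142) = 2861/(-140) = 2861*(-1/140) = -2861/140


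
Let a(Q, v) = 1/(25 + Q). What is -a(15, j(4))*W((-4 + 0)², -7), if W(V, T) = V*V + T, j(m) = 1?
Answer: -249/40 ≈ -6.2250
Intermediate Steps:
W(V, T) = T + V² (W(V, T) = V² + T = T + V²)
-a(15, j(4))*W((-4 + 0)², -7) = -(-7 + ((-4 + 0)²)²)/(25 + 15) = -(-7 + ((-4)²)²)/40 = -(-7 + 16²)/40 = -(-7 + 256)/40 = -249/40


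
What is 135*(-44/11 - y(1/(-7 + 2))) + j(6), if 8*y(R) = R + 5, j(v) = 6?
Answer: -615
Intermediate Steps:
y(R) = 5/8 + R/8 (y(R) = (R + 5)/8 = (5 + R)/8 = 5/8 + R/8)
135*(-44/11 - y(1/(-7 + 2))) + j(6) = 135*(-44/11 - (5/8 + 1/(8*(-7 + 2)))) + 6 = 135*(-44*1/11 - (5/8 + (1/8)/(-5))) + 6 = 135*(-4 - (5/8 + (1/8)*(-1/5))) + 6 = 135*(-4 - (5/8 - 1/40)) + 6 = 135*(-4 - 1*3/5) + 6 = 135*(-4 - 3/5) + 6 = 135*(-23/5) + 6 = -621 + 6 = -615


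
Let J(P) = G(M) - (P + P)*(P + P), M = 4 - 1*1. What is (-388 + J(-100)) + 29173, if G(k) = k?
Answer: -11212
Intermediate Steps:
M = 3 (M = 4 - 1 = 3)
J(P) = 3 - 4*P**2 (J(P) = 3 - (P + P)*(P + P) = 3 - 2*P*2*P = 3 - 4*P**2)
(-388 + J(-100)) + 29173 = (-388 + (3 - 4*(-100)**2)) + 29173 = (-388 + (3 - 4*10000)) + 29173 = (-388 + (3 - 40000)) + 29173 = (-388 - 39997) + 29173 = -40385 + 29173 = -11212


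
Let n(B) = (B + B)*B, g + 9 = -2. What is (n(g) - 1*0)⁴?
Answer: 3429742096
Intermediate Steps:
g = -11 (g = -9 - 2 = -11)
n(B) = 2*B² (n(B) = (2*B)*B = 2*B²)
(n(g) - 1*0)⁴ = (2*(-11)² - 1*0)⁴ = (2*121 + 0)⁴ = (242 + 0)⁴ = 242⁴ = 3429742096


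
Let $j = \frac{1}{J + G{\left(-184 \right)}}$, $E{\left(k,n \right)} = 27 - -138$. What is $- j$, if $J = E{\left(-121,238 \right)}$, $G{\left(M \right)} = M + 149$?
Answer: $- \frac{1}{130} \approx -0.0076923$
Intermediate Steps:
$G{\left(M \right)} = 149 + M$
$E{\left(k,n \right)} = 165$ ($E{\left(k,n \right)} = 27 + 138 = 165$)
$J = 165$
$j = \frac{1}{130}$ ($j = \frac{1}{165 + \left(149 - 184\right)} = \frac{1}{165 - 35} = \frac{1}{130} \approx 0.0076923$)
$- j = \left(-1\right) \frac{1}{130} = - \frac{1}{130}$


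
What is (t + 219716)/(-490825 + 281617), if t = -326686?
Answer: 53485/104604 ≈ 0.51131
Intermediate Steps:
(t + 219716)/(-490825 + 281617) = (-326686 + 219716)/(-490825 + 281617) = -106970/(-209208) = -106970*(-1/209208) = 53485/104604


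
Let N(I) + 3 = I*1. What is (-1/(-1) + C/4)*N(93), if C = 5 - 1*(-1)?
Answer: 225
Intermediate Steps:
C = 6 (C = 5 + 1 = 6)
N(I) = -3 + I (N(I) = -3 + I*1 = -3 + I)
(-1/(-1) + C/4)*N(93) = (-1/(-1) + 6/4)*(-3 + 93) = (-1*(-1) + 6*(1/4))*90 = (1 + 3/2)*90 = (5/2)*90 = 225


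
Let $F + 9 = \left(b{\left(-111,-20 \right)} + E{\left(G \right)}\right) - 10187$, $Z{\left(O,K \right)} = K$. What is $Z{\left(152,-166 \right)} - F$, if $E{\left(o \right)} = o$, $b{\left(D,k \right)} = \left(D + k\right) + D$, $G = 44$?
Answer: $10228$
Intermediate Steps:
$b{\left(D,k \right)} = k + 2 D$
$F = -10394$ ($F = -9 + \left(\left(\left(-20 + 2 \left(-111\right)\right) + 44\right) - 10187\right) = -9 + \left(\left(\left(-20 - 222\right) + 44\right) - 10187\right) = -9 + \left(\left(-242 + 44\right) - 10187\right) = -9 - 10385 = -10394$)
$Z{\left(152,-166 \right)} - F = -166 - -10394 = -166 + 10394 = 10228$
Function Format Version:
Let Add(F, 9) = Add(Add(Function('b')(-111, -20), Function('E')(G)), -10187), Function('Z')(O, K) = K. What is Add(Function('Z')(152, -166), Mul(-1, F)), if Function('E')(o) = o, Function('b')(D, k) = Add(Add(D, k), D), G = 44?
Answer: 10228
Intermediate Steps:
Function('b')(D, k) = Add(k, Mul(2, D))
F = -10394 (F = Add(-9, Add(Add(Add(-20, Mul(2, -111)), 44), -10187)) = Add(-9, Add(Add(Add(-20, -222), 44), -10187)) = Add(-9, Add(Add(-242, 44), -10187)) = Add(-9, Add(-198, -10187)) = Add(-9, -10385) = -10394)
Add(Function('Z')(152, -166), Mul(-1, F)) = Add(-166, Mul(-1, -10394)) = Add(-166, 10394) = 10228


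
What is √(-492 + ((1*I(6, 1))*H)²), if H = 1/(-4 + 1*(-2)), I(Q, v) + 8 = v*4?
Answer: 2*I*√1106/3 ≈ 22.171*I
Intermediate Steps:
I(Q, v) = -8 + 4*v (I(Q, v) = -8 + v*4 = -8 + 4*v)
H = -⅙ (H = 1/(-4 - 2) = 1/(-6) = -⅙ ≈ -0.16667)
√(-492 + ((1*I(6, 1))*H)²) = √(-492 + ((1*(-8 + 4*1))*(-⅙))²) = √(-492 + ((1*(-8 + 4))*(-⅙))²) = √(-492 + ((1*(-4))*(-⅙))²) = √(-492 + (-4*(-⅙))²) = √(-492 + (⅔)²) = √(-492 + 4/9) = √(-4424/9) = 2*I*√1106/3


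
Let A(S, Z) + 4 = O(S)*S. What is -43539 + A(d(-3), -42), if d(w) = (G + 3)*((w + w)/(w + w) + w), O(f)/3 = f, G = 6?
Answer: -42571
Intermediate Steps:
O(f) = 3*f
d(w) = 9 + 9*w (d(w) = (6 + 3)*((w + w)/(w + w) + w) = 9*((2*w)/((2*w)) + w) = 9*((2*w)*(1/(2*w)) + w) = 9*(1 + w) = 9 + 9*w)
A(S, Z) = -4 + 3*S**2 (A(S, Z) = -4 + (3*S)*S = -4 + 3*S**2)
-43539 + A(d(-3), -42) = -43539 + (-4 + 3*(9 + 9*(-3))**2) = -43539 + (-4 + 3*(9 - 27)**2) = -43539 + (-4 + 3*(-18)**2) = -43539 + (-4 + 3*324) = -43539 + (-4 + 972) = -43539 + 968 = -42571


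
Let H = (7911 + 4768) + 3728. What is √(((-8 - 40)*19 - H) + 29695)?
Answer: 2*√3094 ≈ 111.25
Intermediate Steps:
H = 16407 (H = 12679 + 3728 = 16407)
√(((-8 - 40)*19 - H) + 29695) = √(((-8 - 40)*19 - 1*16407) + 29695) = √((-48*19 - 16407) + 29695) = √((-912 - 16407) + 29695) = √(-17319 + 29695) = √12376 = 2*√3094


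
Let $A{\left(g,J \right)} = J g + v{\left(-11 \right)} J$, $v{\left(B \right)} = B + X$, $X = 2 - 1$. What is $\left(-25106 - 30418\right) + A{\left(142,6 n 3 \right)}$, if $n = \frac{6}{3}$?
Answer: $-50772$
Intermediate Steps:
$n = 2$ ($n = 6 \cdot \frac{1}{3} = 2$)
$X = 1$
$v{\left(B \right)} = 1 + B$ ($v{\left(B \right)} = B + 1 = 1 + B$)
$A{\left(g,J \right)} = - 10 J + J g$ ($A{\left(g,J \right)} = J g + \left(1 - 11\right) J = J g - 10 J = - 10 J + J g$)
$\left(-25106 - 30418\right) + A{\left(142,6 n 3 \right)} = \left(-25106 - 30418\right) + 6 \cdot 2 \cdot 3 \left(-10 + 142\right) = -55524 + 12 \cdot 3 \cdot 132 = -55524 + 36 \cdot 132 = -55524 + 4752 = -50772$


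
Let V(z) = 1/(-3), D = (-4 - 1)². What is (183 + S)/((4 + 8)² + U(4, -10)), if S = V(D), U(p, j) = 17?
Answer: 548/483 ≈ 1.1346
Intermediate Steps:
D = 25 (D = (-5)² = 25)
V(z) = -⅓
S = -⅓ ≈ -0.33333
(183 + S)/((4 + 8)² + U(4, -10)) = (183 - ⅓)/((4 + 8)² + 17) = 548/(3*(12² + 17)) = 548/(3*(144 + 17)) = (548/3)/161 = (548/3)*(1/161) = 548/483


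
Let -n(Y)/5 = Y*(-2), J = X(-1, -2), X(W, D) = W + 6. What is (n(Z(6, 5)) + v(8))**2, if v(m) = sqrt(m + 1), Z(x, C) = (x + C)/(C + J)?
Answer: 196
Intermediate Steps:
X(W, D) = 6 + W
J = 5 (J = 6 - 1 = 5)
Z(x, C) = (C + x)/(5 + C) (Z(x, C) = (x + C)/(C + 5) = (C + x)/(5 + C))
v(m) = sqrt(1 + m)
n(Y) = 10*Y (n(Y) = -5*Y*(-2) = -(-10)*Y = 10*Y)
(n(Z(6, 5)) + v(8))**2 = (10*((5 + 6)/(5 + 5)) + sqrt(1 + 8))**2 = (10*(11/10) + sqrt(9))**2 = (10*((1/10)*11) + 3)**2 = (10*(11/10) + 3)**2 = (11 + 3)**2 = 14**2 = 196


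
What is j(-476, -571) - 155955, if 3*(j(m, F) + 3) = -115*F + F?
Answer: -134260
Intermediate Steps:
j(m, F) = -3 - 38*F (j(m, F) = -3 + (-115*F + F)/3 = -3 + (-114*F)/3 = -3 - 38*F)
j(-476, -571) - 155955 = (-3 - 38*(-571)) - 155955 = (-3 + 21698) - 155955 = 21695 - 155955 = -134260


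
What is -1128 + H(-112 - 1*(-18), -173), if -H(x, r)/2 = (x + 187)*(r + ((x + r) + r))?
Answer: 112890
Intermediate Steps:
H(x, r) = -2*(187 + x)*(x + 3*r) (H(x, r) = -2*(x + 187)*(r + ((x + r) + r)) = -2*(187 + x)*(r + ((r + x) + r)) = -2*(187 + x)*(r + (x + 2*r)) = -2*(187 + x)*(x + 3*r))
-1128 + H(-112 - 1*(-18), -173) = -1128 + (-1122*(-173) - 374*(-112 - 1*(-18)) - 2*(-112 - 1*(-18))**2 - 6*(-173)*(-112 - 1*(-18))) = -1128 + (194106 - 374*(-112 + 18) - 2*(-112 + 18)**2 - 6*(-173)*(-112 + 18)) = -1128 + (194106 - 374*(-94) - 2*(-94)**2 - 6*(-173)*(-94)) = -1128 + (194106 + 35156 - 2*8836 - 97572) = -1128 + (194106 + 35156 - 17672 - 97572) = -1128 + 114018 = 112890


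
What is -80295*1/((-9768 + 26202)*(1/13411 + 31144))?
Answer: -71789083/457601645886 ≈ -0.00015688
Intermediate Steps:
-80295*1/((-9768 + 26202)*(1/13411 + 31144)) = -80295*1/(16434*(1/13411 + 31144)) = -80295/((417672185/13411)*16434) = -80295/6864024688290/13411 = -80295*13411/6864024688290 = -71789083/457601645886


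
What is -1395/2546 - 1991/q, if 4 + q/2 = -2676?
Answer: -17971/101840 ≈ -0.17646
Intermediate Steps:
q = -5360 (q = -8 + 2*(-2676) = -8 - 5352 = -5360)
-1395/2546 - 1991/q = -1395/2546 - 1991/(-5360) = -1395*1/2546 - 1991*(-1/5360) = -1395/2546 + 1991/5360 = -17971/101840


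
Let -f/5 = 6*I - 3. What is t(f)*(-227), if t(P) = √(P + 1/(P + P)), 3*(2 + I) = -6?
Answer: -227*√1093530/90 ≈ -2637.5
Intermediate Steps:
I = -4 (I = -2 + (⅓)*(-6) = -2 - 2 = -4)
f = 135 (f = -5*(6*(-4) - 3) = -5*(-24 - 3) = -5*(-27) = 135)
t(P) = √(P + 1/(2*P))
t(f)*(-227) = (√(2/135 + 4*135)/2)*(-227) = (√(2*(1/135) + 540)/2)*(-227) = (√(2/135 + 540)/2)*(-227) = (√(72902/135)/2)*(-227) = ((√1093530/45)/2)*(-227) = (√1093530/90)*(-227) = -227*√1093530/90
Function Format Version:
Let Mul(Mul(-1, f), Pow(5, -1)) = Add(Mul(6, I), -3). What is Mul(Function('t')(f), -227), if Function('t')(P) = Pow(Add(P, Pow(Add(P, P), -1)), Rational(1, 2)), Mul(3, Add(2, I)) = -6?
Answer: Mul(Rational(-227, 90), Pow(1093530, Rational(1, 2))) ≈ -2637.5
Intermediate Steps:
I = -4 (I = Add(-2, Mul(Rational(1, 3), -6)) = Add(-2, -2) = -4)
f = 135 (f = Mul(-5, Add(Mul(6, -4), -3)) = Mul(-5, Add(-24, -3)) = Mul(-5, -27) = 135)
Function('t')(P) = Pow(Add(P, Mul(Rational(1, 2), Pow(P, -1))), Rational(1, 2)) (Function('t')(P) = Pow(Add(P, Pow(Mul(2, P), -1)), Rational(1, 2)) = Pow(Add(P, Mul(Rational(1, 2), Pow(P, -1))), Rational(1, 2)))
Mul(Function('t')(f), -227) = Mul(Mul(Rational(1, 2), Pow(Add(Mul(2, Pow(135, -1)), Mul(4, 135)), Rational(1, 2))), -227) = Mul(Mul(Rational(1, 2), Pow(Add(Mul(2, Rational(1, 135)), 540), Rational(1, 2))), -227) = Mul(Mul(Rational(1, 2), Pow(Add(Rational(2, 135), 540), Rational(1, 2))), -227) = Mul(Mul(Rational(1, 2), Pow(Rational(72902, 135), Rational(1, 2))), -227) = Mul(Mul(Rational(1, 2), Mul(Rational(1, 45), Pow(1093530, Rational(1, 2)))), -227) = Mul(Mul(Rational(1, 90), Pow(1093530, Rational(1, 2))), -227) = Mul(Rational(-227, 90), Pow(1093530, Rational(1, 2)))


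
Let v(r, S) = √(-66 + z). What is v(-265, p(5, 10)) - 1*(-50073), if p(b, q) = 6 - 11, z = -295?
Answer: 50073 + 19*I ≈ 50073.0 + 19.0*I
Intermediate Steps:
p(b, q) = -5
v(r, S) = 19*I (v(r, S) = √(-66 - 295) = √(-361) = 19*I)
v(-265, p(5, 10)) - 1*(-50073) = 19*I - 1*(-50073) = 19*I + 50073 = 50073 + 19*I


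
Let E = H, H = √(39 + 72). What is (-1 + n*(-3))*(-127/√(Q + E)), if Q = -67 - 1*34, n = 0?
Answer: -127*I/√(101 - √111) ≈ -13.353*I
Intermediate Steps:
H = √111 ≈ 10.536
Q = -101 (Q = -67 - 34 = -101)
E = √111 ≈ 10.536
(-1 + n*(-3))*(-127/√(Q + E)) = (-1 + 0*(-3))*(-127/√(-101 + √111)) = (-1 + 0)*(-127/√(-101 + √111)) = -(-127)/√(-101 + √111) = 127/√(-101 + √111)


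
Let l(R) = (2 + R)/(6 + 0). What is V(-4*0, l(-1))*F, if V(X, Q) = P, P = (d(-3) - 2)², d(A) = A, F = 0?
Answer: 0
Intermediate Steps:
l(R) = ⅓ + R/6 (l(R) = (2 + R)/6 = (2 + R)*(⅙) = ⅓ + R/6)
P = 25 (P = (-3 - 2)² = (-5)² = 25)
V(X, Q) = 25
V(-4*0, l(-1))*F = 25*0 = 0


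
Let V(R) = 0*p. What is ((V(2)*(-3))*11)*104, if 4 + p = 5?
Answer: 0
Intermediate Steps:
p = 1 (p = -4 + 5 = 1)
V(R) = 0 (V(R) = 0*1 = 0)
((V(2)*(-3))*11)*104 = ((0*(-3))*11)*104 = (0*11)*104 = 0*104 = 0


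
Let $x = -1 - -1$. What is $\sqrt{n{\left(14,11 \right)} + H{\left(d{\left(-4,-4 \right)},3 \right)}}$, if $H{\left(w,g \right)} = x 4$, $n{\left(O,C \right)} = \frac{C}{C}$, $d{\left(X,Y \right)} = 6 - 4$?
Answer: $1$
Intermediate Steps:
$d{\left(X,Y \right)} = 2$
$n{\left(O,C \right)} = 1$
$x = 0$ ($x = -1 + 1 = 0$)
$H{\left(w,g \right)} = 0$ ($H{\left(w,g \right)} = 0 \cdot 4 = 0$)
$\sqrt{n{\left(14,11 \right)} + H{\left(d{\left(-4,-4 \right)},3 \right)}} = \sqrt{1 + 0} = \sqrt{1} = 1$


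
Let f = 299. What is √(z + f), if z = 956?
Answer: √1255 ≈ 35.426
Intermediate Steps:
√(z + f) = √(956 + 299) = √1255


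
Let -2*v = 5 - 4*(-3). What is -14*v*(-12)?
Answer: -1428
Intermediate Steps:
v = -17/2 (v = -(5 - 4*(-3))/2 = -(5 + 12)/2 = -½*17 = -17/2 ≈ -8.5000)
-14*v*(-12) = -14*(-17/2)*(-12) = 119*(-12) = -1428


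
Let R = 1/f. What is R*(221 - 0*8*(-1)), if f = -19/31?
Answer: -6851/19 ≈ -360.58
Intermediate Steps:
f = -19/31 (f = -19*1/31 = -19/31 ≈ -0.61290)
R = -31/19 (R = 1/(-19/31) = -31/19 ≈ -1.6316)
R*(221 - 0*8*(-1)) = -31*(221 - 0*8*(-1))/19 = -31*(221 - 0*(-1))/19 = -31*(221 - 1*0)/19 = -31*(221 + 0)/19 = -31/19*221 = -6851/19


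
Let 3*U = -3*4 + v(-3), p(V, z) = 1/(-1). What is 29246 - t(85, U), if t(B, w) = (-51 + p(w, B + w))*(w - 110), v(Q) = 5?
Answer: 70214/3 ≈ 23405.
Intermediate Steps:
p(V, z) = -1
U = -7/3 (U = (-3*4 + 5)/3 = (-12 + 5)/3 = (1/3)*(-7) = -7/3 ≈ -2.3333)
t(B, w) = 5720 - 52*w (t(B, w) = (-51 - 1)*(w - 110) = -52*(-110 + w) = 5720 - 52*w)
29246 - t(85, U) = 29246 - (5720 - 52*(-7/3)) = 29246 - (5720 + 364/3) = 29246 - 1*17524/3 = 29246 - 17524/3 = 70214/3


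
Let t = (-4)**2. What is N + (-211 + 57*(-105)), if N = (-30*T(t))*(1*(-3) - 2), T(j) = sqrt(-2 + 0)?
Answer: -6196 + 150*I*sqrt(2) ≈ -6196.0 + 212.13*I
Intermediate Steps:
t = 16
T(j) = I*sqrt(2) (T(j) = sqrt(-2) = I*sqrt(2))
N = 150*I*sqrt(2) (N = (-30*I*sqrt(2))*(1*(-3) - 2) = (-30*I*sqrt(2))*(-3 - 2) = -30*I*sqrt(2)*(-5) = 150*I*sqrt(2) ≈ 212.13*I)
N + (-211 + 57*(-105)) = 150*I*sqrt(2) + (-211 + 57*(-105)) = 150*I*sqrt(2) + (-211 - 5985) = 150*I*sqrt(2) - 6196 = -6196 + 150*I*sqrt(2)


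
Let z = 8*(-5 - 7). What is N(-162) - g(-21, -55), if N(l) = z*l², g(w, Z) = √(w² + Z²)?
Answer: -2519424 - √3466 ≈ -2.5195e+6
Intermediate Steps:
g(w, Z) = √(Z² + w²)
z = -96 (z = 8*(-12) = -96)
N(l) = -96*l²
N(-162) - g(-21, -55) = -96*(-162)² - √((-55)² + (-21)²) = -96*26244 - √(3025 + 441) = -2519424 - √3466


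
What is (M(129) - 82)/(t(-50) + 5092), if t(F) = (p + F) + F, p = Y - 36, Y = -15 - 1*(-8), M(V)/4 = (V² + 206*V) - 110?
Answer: 172338/4949 ≈ 34.823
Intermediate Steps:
M(V) = -440 + 4*V² + 824*V (M(V) = 4*((V² + 206*V) - 110) = 4*(-110 + V² + 206*V) = -440 + 4*V² + 824*V)
Y = -7 (Y = -15 + 8 = -7)
p = -43 (p = -7 - 36 = -43)
t(F) = -43 + 2*F (t(F) = (-43 + F) + F = -43 + 2*F)
(M(129) - 82)/(t(-50) + 5092) = ((-440 + 4*129² + 824*129) - 82)/((-43 + 2*(-50)) + 5092) = ((-440 + 4*16641 + 106296) - 82)/((-43 - 100) + 5092) = ((-440 + 66564 + 106296) - 82)/(-143 + 5092) = (172420 - 82)/4949 = 172338*(1/4949) = 172338/4949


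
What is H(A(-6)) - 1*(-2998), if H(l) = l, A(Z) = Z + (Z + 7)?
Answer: 2993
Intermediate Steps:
A(Z) = 7 + 2*Z (A(Z) = Z + (7 + Z) = 7 + 2*Z)
H(A(-6)) - 1*(-2998) = (7 + 2*(-6)) - 1*(-2998) = (7 - 12) + 2998 = -5 + 2998 = 2993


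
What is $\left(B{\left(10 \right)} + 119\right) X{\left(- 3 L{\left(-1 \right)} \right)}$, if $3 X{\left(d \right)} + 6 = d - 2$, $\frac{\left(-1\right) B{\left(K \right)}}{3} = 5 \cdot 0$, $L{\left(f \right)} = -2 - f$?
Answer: $- \frac{595}{3} \approx -198.33$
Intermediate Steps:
$B{\left(K \right)} = 0$ ($B{\left(K \right)} = - 3 \cdot 5 \cdot 0 = \left(-3\right) 0 = 0$)
$X{\left(d \right)} = - \frac{8}{3} + \frac{d}{3}$ ($X{\left(d \right)} = -2 + \frac{d - 2}{3} = -2 + \frac{-2 + d}{3} = -2 + \left(- \frac{2}{3} + \frac{d}{3}\right) = - \frac{8}{3} + \frac{d}{3}$)
$\left(B{\left(10 \right)} + 119\right) X{\left(- 3 L{\left(-1 \right)} \right)} = \left(0 + 119\right) \left(- \frac{8}{3} + \frac{\left(-3\right) \left(-2 - -1\right)}{3}\right) = 119 \left(- \frac{8}{3} + \frac{\left(-3\right) \left(-2 + 1\right)}{3}\right) = 119 \left(- \frac{8}{3} + \frac{\left(-3\right) \left(-1\right)}{3}\right) = 119 \left(- \frac{8}{3} + \frac{1}{3} \cdot 3\right) = 119 \left(- \frac{8}{3} + 1\right) = 119 \left(- \frac{5}{3}\right) = - \frac{595}{3}$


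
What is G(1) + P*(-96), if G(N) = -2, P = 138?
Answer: -13250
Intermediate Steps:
G(1) + P*(-96) = -2 + 138*(-96) = -2 - 13248 = -13250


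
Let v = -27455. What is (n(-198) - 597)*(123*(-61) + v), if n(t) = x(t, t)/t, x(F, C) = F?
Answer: 20834968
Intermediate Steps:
n(t) = 1 (n(t) = t/t = 1)
(n(-198) - 597)*(123*(-61) + v) = (1 - 597)*(123*(-61) - 27455) = -596*(-7503 - 27455) = -596*(-34958) = 20834968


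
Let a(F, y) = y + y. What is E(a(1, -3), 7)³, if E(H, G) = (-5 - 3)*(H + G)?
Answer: -512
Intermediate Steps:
a(F, y) = 2*y
E(H, G) = -8*G - 8*H (E(H, G) = -8*(G + H) = -8*G - 8*H)
E(a(1, -3), 7)³ = (-8*7 - 16*(-3))³ = (-56 - 8*(-6))³ = (-56 + 48)³ = (-8)³ = -512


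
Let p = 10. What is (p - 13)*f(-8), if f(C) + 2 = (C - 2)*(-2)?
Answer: -54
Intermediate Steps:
f(C) = 2 - 2*C (f(C) = -2 + (C - 2)*(-2) = -2 + (-2 + C)*(-2) = -2 + (4 - 2*C) = 2 - 2*C)
(p - 13)*f(-8) = (10 - 13)*(2 - 2*(-8)) = -3*(2 + 16) = -3*18 = -54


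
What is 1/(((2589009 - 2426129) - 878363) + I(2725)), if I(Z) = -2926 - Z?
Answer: -1/721134 ≈ -1.3867e-6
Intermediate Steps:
1/(((2589009 - 2426129) - 878363) + I(2725)) = 1/(((2589009 - 2426129) - 878363) + (-2926 - 1*2725)) = 1/((162880 - 878363) + (-2926 - 2725)) = 1/(-715483 - 5651) = 1/(-721134) = -1/721134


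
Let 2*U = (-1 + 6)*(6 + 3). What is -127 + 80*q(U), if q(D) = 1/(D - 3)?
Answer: -4793/39 ≈ -122.90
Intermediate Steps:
U = 45/2 (U = ((-1 + 6)*(6 + 3))/2 = (5*9)/2 = (1/2)*45 = 45/2 ≈ 22.500)
q(D) = 1/(-3 + D)
-127 + 80*q(U) = -127 + 80/(-3 + 45/2) = -127 + 80/(39/2) = -127 + 80*(2/39) = -127 + 160/39 = -4793/39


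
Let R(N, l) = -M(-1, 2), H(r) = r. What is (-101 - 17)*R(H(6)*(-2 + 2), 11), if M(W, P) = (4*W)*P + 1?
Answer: -826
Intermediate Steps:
M(W, P) = 1 + 4*P*W (M(W, P) = 4*P*W + 1 = 1 + 4*P*W)
R(N, l) = 7 (R(N, l) = -(1 + 4*2*(-1)) = -(1 - 8) = -1*(-7) = 7)
(-101 - 17)*R(H(6)*(-2 + 2), 11) = (-101 - 17)*7 = -118*7 = -826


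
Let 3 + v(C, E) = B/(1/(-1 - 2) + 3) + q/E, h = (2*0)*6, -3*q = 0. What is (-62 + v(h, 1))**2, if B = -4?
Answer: 17689/4 ≈ 4422.3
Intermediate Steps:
q = 0 (q = -1/3*0 = 0)
h = 0 (h = 0*6 = 0)
v(C, E) = -9/2 (v(C, E) = -3 + (-4/(1/(-1 - 2) + 3) + 0/E) = -3 + (-4/(1/(-3) + 3) + 0) = -3 + (-4/(-1/3 + 3) + 0) = -3 + (-4/8/3 + 0) = -3 + (-4*3/8 + 0) = -3 + (-3/2 + 0) = -3 - 3/2 = -9/2)
(-62 + v(h, 1))**2 = (-62 - 9/2)**2 = (-133/2)**2 = 17689/4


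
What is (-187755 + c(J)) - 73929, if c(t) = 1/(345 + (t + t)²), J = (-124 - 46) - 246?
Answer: -181234226195/692569 ≈ -2.6168e+5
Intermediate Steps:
J = -416 (J = -170 - 246 = -416)
c(t) = 1/(345 + 4*t²) (c(t) = 1/(345 + (2*t)²) = 1/(345 + 4*t²))
(-187755 + c(J)) - 73929 = (-187755 + 1/(345 + 4*(-416)²)) - 73929 = (-187755 + 1/(345 + 4*173056)) - 73929 = (-187755 + 1/(345 + 692224)) - 73929 = (-187755 + 1/692569) - 73929 = -130033292594/692569 - 73929 = -181234226195/692569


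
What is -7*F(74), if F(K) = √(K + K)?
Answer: -14*√37 ≈ -85.159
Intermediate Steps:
F(K) = √2*√K (F(K) = √(2*K) = √2*√K)
-7*F(74) = -7*√2*√74 = -14*√37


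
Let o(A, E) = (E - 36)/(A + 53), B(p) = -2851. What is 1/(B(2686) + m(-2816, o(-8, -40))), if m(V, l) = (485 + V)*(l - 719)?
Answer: 5/8385374 ≈ 5.9628e-7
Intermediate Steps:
o(A, E) = (-36 + E)/(53 + A)
m(V, l) = (-719 + l)*(485 + V) (m(V, l) = (485 + V)*(-719 + l) = (-719 + l)*(485 + V))
1/(B(2686) + m(-2816, o(-8, -40))) = 1/(-2851 + (-348715 - 719*(-2816) + 485*((-36 - 40)/(53 - 8)) - 2816*(-36 - 40)/(53 - 8))) = 1/(-2851 + (-348715 + 2024704 + 485*(-76/45) - 2816*(-76)/45)) = 1/(-2851 + (-348715 + 2024704 + 485*((1/45)*(-76)) - 2816*(-76)/45)) = 1/(-2851 + (-348715 + 2024704 + 485*(-76/45) - 2816*(-76/45))) = 1/(-2851 + (-348715 + 2024704 - 7372/9 + 214016/45)) = 1/(-2851 + 8399629/5) = 1/(8385374/5) = 5/8385374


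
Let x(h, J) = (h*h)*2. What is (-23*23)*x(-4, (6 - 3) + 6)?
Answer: -16928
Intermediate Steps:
x(h, J) = 2*h² (x(h, J) = h²*2 = 2*h²)
(-23*23)*x(-4, (6 - 3) + 6) = (-23*23)*(2*(-4)²) = -1058*16 = -529*32 = -16928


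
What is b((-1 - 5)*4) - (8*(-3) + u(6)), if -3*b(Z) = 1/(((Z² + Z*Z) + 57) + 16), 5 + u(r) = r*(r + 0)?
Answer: -25726/3675 ≈ -7.0003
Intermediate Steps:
u(r) = -5 + r² (u(r) = -5 + r*(r + 0) = -5 + r*r = -5 + r²)
b(Z) = -1/(3*(73 + 2*Z²)) (b(Z) = -1/(3*(((Z² + Z*Z) + 57) + 16)) = -1/(3*(((Z² + Z²) + 57) + 16)) = -1/(3*((2*Z² + 57) + 16)) = -1/(3*((57 + 2*Z²) + 16)) = -1/(3*(73 + 2*Z²)))
b((-1 - 5)*4) - (8*(-3) + u(6)) = -1/(219 + 6*((-1 - 5)*4)²) - (8*(-3) + (-5 + 6²)) = -1/(219 + 6*(-6*4)²) - (-24 + (-5 + 36)) = -1/(219 + 6*(-24)²) - (-24 + 31) = -1/(219 + 6*576) - 1*7 = -1/(219 + 3456) - 7 = -1/3675 - 7 = -25726/3675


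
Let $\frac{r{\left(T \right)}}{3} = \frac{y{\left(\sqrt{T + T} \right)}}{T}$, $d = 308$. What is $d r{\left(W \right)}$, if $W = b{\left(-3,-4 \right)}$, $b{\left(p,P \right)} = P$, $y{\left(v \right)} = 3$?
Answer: $-693$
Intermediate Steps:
$W = -4$
$r{\left(T \right)} = \frac{9}{T}$ ($r{\left(T \right)} = 3 \frac{3}{T} = \frac{9}{T}$)
$d r{\left(W \right)} = 308 \frac{9}{-4} = 308 \cdot 9 \left(- \frac{1}{4}\right) = 308 \left(- \frac{9}{4}\right) = -693$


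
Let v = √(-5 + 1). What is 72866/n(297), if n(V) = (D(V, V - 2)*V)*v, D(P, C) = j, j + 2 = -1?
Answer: 36433*I/891 ≈ 40.89*I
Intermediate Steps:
v = 2*I (v = √(-4) = 2*I ≈ 2.0*I)
j = -3 (j = -2 - 1 = -3)
D(P, C) = -3
n(V) = -6*I*V (n(V) = (-3*V)*(2*I) = -6*I*V)
72866/n(297) = 72866/((-6*I*297)) = 72866/((-1782*I)) = 72866*(I/1782) = 36433*I/891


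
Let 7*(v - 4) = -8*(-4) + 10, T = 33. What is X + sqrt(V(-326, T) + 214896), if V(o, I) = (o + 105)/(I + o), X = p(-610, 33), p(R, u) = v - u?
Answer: -23 + sqrt(18448671457)/293 ≈ 440.57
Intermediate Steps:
v = 10 (v = 4 + (-8*(-4) + 10)/7 = 4 + (32 + 10)/7 = 4 + (1/7)*42 = 4 + 6 = 10)
p(R, u) = 10 - u
X = -23 (X = 10 - 1*33 = 10 - 33 = -23)
V(o, I) = (105 + o)/(I + o)
X + sqrt(V(-326, T) + 214896) = -23 + sqrt((105 - 326)/(33 - 326) + 214896) = -23 + sqrt(-221/(-293) + 214896) = -23 + sqrt(-1/293*(-221) + 214896) = -23 + sqrt(221/293 + 214896) = -23 + sqrt(62964749/293) = -23 + sqrt(18448671457)/293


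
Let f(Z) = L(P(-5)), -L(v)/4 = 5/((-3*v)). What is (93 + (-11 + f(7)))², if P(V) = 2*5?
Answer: 61504/9 ≈ 6833.8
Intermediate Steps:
P(V) = 10
L(v) = 20/(3*v) (L(v) = -20/((-3*v)) = -20*(-1/(3*v)) = -(-20)/(3*v) = 20/(3*v))
f(Z) = ⅔ (f(Z) = (20/3)/10 = (20/3)*(⅒) = ⅔)
(93 + (-11 + f(7)))² = (93 + (-11 + ⅔))² = (93 - 31/3)² = (248/3)² = 61504/9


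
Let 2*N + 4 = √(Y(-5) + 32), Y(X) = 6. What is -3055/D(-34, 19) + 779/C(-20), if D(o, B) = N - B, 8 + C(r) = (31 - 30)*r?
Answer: 2920403/24164 + 3055*√38/863 ≈ 142.68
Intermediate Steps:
N = -2 + √38/2 (N = -2 + √(6 + 32)/2 = -2 + √38/2 ≈ 1.0822)
C(r) = -8 + r (C(r) = -8 + (31 - 30)*r = -8 + 1*r = -8 + r)
D(o, B) = -2 + √38/2 - B (D(o, B) = (-2 + √38/2) - B = -2 + √38/2 - B)
-3055/D(-34, 19) + 779/C(-20) = -3055/(-2 + √38/2 - 1*19) + 779/(-8 - 20) = -3055/(-2 + √38/2 - 19) + 779/(-28) = -3055/(-21 + √38/2) + 779*(-1/28) = -3055/(-21 + √38/2) - 779/28 = -779/28 - 3055/(-21 + √38/2)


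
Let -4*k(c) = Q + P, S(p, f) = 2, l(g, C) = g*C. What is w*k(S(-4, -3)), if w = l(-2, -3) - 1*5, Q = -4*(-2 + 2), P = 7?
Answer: -7/4 ≈ -1.7500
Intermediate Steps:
l(g, C) = C*g
Q = 0 (Q = -4*0 = 0)
w = 1 (w = -3*(-2) - 1*5 = 6 - 5 = 1)
k(c) = -7/4 (k(c) = -(0 + 7)/4 = -¼*7 = -7/4)
w*k(S(-4, -3)) = 1*(-7/4) = -7/4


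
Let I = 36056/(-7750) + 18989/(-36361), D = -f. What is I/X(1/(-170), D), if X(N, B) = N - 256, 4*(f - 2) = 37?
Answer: 24789348422/1226411987775 ≈ 0.020213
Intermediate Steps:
f = 45/4 (f = 2 + (1/4)*37 = 2 + 37/4 = 45/4 ≈ 11.250)
D = -45/4 (D = -1*45/4 = -45/4 ≈ -11.250)
X(N, B) = -256 + N
I = -729098483/140898875 (I = 36056*(-1/7750) + 18989*(-1/36361) = -18028/3875 - 18989/36361 = -729098483/140898875 ≈ -5.1746)
I/X(1/(-170), D) = -729098483/(140898875*(-256 + 1/(-170))) = -729098483/(140898875*(-256 - 1/170)) = -729098483/(140898875*(-43521/170)) = -729098483/140898875*(-170/43521) = 24789348422/1226411987775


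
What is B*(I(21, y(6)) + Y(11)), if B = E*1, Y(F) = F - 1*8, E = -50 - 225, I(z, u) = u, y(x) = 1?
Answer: -1100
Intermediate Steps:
E = -275
Y(F) = -8 + F (Y(F) = F - 8 = -8 + F)
B = -275 (B = -275*1 = -275)
B*(I(21, y(6)) + Y(11)) = -275*(1 + (-8 + 11)) = -275*(1 + 3) = -275*4 = -1100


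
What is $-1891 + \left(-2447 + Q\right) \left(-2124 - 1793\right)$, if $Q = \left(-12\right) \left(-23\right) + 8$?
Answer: $8470580$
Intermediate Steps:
$Q = 284$ ($Q = 276 + 8 = 284$)
$-1891 + \left(-2447 + Q\right) \left(-2124 - 1793\right) = -1891 + \left(-2447 + 284\right) \left(-2124 - 1793\right) = -1891 - -8472471 = -1891 + 8472471 = 8470580$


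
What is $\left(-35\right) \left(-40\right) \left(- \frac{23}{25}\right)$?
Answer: $-1288$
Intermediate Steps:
$\left(-35\right) \left(-40\right) \left(- \frac{23}{25}\right) = 1400 \left(\left(-23\right) \frac{1}{25}\right) = 1400 \left(- \frac{23}{25}\right) = -1288$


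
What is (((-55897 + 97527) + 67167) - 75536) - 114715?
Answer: -81454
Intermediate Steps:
(((-55897 + 97527) + 67167) - 75536) - 114715 = ((41630 + 67167) - 75536) - 114715 = (108797 - 75536) - 114715 = 33261 - 114715 = -81454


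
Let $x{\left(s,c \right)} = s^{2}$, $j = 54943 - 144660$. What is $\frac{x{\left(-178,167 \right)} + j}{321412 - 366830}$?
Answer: $\frac{58033}{45418} \approx 1.2778$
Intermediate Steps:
$j = -89717$ ($j = 54943 - 144660 = -89717$)
$\frac{x{\left(-178,167 \right)} + j}{321412 - 366830} = \frac{\left(-178\right)^{2} - 89717}{321412 - 366830} = \frac{31684 - 89717}{-45418} = \left(-58033\right) \left(- \frac{1}{45418}\right) = \frac{58033}{45418}$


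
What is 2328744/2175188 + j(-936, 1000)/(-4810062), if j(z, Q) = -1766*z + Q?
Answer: 950461784330/1307848642707 ≈ 0.72674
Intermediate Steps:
j(z, Q) = Q - 1766*z
2328744/2175188 + j(-936, 1000)/(-4810062) = 2328744/2175188 + (1000 - 1766*(-936))/(-4810062) = 2328744*(1/2175188) + (1000 + 1652976)*(-1/4810062) = 582186/543797 + 1653976*(-1/4810062) = 582186/543797 - 826988/2405031 = 950461784330/1307848642707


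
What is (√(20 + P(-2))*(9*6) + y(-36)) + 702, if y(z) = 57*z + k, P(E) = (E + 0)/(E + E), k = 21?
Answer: -1329 + 27*√82 ≈ -1084.5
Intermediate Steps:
P(E) = ½ (P(E) = E/((2*E)) = E*(1/(2*E)) = ½)
y(z) = 21 + 57*z (y(z) = 57*z + 21 = 21 + 57*z)
(√(20 + P(-2))*(9*6) + y(-36)) + 702 = (√(20 + ½)*(9*6) + (21 + 57*(-36))) + 702 = (√(41/2)*54 + (21 - 2052)) + 702 = ((√82/2)*54 - 2031) + 702 = (27*√82 - 2031) + 702 = (-2031 + 27*√82) + 702 = -1329 + 27*√82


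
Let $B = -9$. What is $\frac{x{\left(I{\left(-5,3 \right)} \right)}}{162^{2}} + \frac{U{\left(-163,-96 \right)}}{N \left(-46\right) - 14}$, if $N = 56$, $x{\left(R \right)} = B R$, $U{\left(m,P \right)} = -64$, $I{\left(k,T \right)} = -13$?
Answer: $\frac{110147}{3776220} \approx 0.029169$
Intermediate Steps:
$x{\left(R \right)} = - 9 R$
$\frac{x{\left(I{\left(-5,3 \right)} \right)}}{162^{2}} + \frac{U{\left(-163,-96 \right)}}{N \left(-46\right) - 14} = \frac{\left(-9\right) \left(-13\right)}{162^{2}} - \frac{64}{56 \left(-46\right) - 14} = \frac{117}{26244} - \frac{64}{-2576 - 14} = 117 \cdot \frac{1}{26244} - \frac{64}{-2590} = \frac{13}{2916} - - \frac{32}{1295} = \frac{13}{2916} + \frac{32}{1295} = \frac{110147}{3776220}$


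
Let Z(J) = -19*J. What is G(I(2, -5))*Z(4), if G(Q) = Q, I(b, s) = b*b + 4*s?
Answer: 1216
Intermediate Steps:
I(b, s) = b² + 4*s
G(I(2, -5))*Z(4) = (2² + 4*(-5))*(-19*4) = (4 - 20)*(-76) = -16*(-76) = 1216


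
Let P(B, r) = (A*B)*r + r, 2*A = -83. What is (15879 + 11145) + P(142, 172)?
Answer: -986400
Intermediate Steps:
A = -83/2 (A = (½)*(-83) = -83/2 ≈ -41.500)
P(B, r) = r - 83*B*r/2 (P(B, r) = (-83*B/2)*r + r = -83*B*r/2 + r = r - 83*B*r/2)
(15879 + 11145) + P(142, 172) = (15879 + 11145) + (½)*172*(2 - 83*142) = 27024 + (½)*172*(2 - 11786) = 27024 + (½)*172*(-11784) = 27024 - 1013424 = -986400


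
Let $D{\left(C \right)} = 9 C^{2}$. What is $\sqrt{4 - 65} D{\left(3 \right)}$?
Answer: $81 i \sqrt{61} \approx 632.63 i$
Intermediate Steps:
$\sqrt{4 - 65} D{\left(3 \right)} = \sqrt{4 - 65} \cdot 9 \cdot 3^{2} = \sqrt{-61} \cdot 9 \cdot 9 = i \sqrt{61} \cdot 81 = 81 i \sqrt{61}$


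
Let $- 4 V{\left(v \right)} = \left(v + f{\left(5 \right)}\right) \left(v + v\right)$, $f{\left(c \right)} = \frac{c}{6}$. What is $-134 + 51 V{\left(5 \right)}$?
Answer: $- \frac{3511}{4} \approx -877.75$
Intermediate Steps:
$f{\left(c \right)} = \frac{c}{6}$ ($f{\left(c \right)} = c \frac{1}{6} = \frac{c}{6}$)
$V{\left(v \right)} = - \frac{v \left(\frac{5}{6} + v\right)}{2}$ ($V{\left(v \right)} = - \frac{\left(v + \frac{1}{6} \cdot 5\right) \left(v + v\right)}{4} = - \frac{\left(v + \frac{5}{6}\right) 2 v}{4} = - \frac{\left(\frac{5}{6} + v\right) 2 v}{4} = - \frac{2 v \left(\frac{5}{6} + v\right)}{4} = - \frac{v \left(\frac{5}{6} + v\right)}{2}$)
$-134 + 51 V{\left(5 \right)} = -134 + 51 \left(\left(- \frac{1}{12}\right) 5 \left(5 + 6 \cdot 5\right)\right) = -134 + 51 \left(\left(- \frac{1}{12}\right) 5 \left(5 + 30\right)\right) = -134 + 51 \left(\left(- \frac{1}{12}\right) 5 \cdot 35\right) = -134 + 51 \left(- \frac{175}{12}\right) = -134 - \frac{2975}{4} = - \frac{3511}{4}$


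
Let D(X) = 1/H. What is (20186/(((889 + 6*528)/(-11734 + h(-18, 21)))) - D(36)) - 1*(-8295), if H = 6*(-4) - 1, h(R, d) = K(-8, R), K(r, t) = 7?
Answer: -5076706118/101425 ≈ -50054.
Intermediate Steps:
h(R, d) = 7
H = -25 (H = -24 - 1 = -25)
D(X) = -1/25 (D(X) = 1/(-25) = -1/25)
(20186/(((889 + 6*528)/(-11734 + h(-18, 21)))) - D(36)) - 1*(-8295) = (20186/(((889 + 6*528)/(-11734 + 7))) - 1*(-1/25)) - 1*(-8295) = (20186/(((889 + 3168)/(-11727))) + 1/25) + 8295 = (20186/((4057*(-1/11727))) + 1/25) + 8295 = (20186/(-4057/11727) + 1/25) + 8295 = (20186*(-11727/4057) + 1/25) + 8295 = (-236721222/4057 + 1/25) + 8295 = -5918026493/101425 + 8295 = -5076706118/101425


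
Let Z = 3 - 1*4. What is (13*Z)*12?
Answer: -156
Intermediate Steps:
Z = -1 (Z = 3 - 4 = -1)
(13*Z)*12 = (13*(-1))*12 = -13*12 = -156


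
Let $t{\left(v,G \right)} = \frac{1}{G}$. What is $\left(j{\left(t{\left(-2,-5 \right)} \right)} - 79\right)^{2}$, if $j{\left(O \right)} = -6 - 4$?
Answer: $7921$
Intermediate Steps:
$j{\left(O \right)} = -10$ ($j{\left(O \right)} = -6 - 4 = -10$)
$\left(j{\left(t{\left(-2,-5 \right)} \right)} - 79\right)^{2} = \left(-10 - 79\right)^{2} = \left(-89\right)^{2} = 7921$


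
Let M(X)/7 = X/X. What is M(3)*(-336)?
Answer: -2352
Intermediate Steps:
M(X) = 7 (M(X) = 7*(X/X) = 7*1 = 7)
M(3)*(-336) = 7*(-336) = -2352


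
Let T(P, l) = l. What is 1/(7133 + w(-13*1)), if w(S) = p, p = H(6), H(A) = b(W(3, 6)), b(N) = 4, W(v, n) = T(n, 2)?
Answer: 1/7137 ≈ 0.00014011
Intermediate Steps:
W(v, n) = 2
H(A) = 4
p = 4
w(S) = 4
1/(7133 + w(-13*1)) = 1/(7133 + 4) = 1/7137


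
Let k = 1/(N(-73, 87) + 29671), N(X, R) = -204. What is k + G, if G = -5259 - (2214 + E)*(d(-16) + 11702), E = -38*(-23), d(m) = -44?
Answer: -1060964138120/29467 ≈ -3.6005e+7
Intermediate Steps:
E = 874
G = -36005163 (G = -5259 - (2214 + 874)*(-44 + 11702) = -5259 - 3088*11658 = -5259 - 1*35999904 = -5259 - 35999904 = -36005163)
k = 1/29467 (k = 1/(-204 + 29671) = 1/29467 ≈ 3.3936e-5)
k + G = 1/29467 - 36005163 = -1060964138120/29467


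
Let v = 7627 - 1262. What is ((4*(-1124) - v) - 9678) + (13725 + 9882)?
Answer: 3068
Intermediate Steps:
v = 6365
((4*(-1124) - v) - 9678) + (13725 + 9882) = ((4*(-1124) - 1*6365) - 9678) + (13725 + 9882) = ((-4496 - 6365) - 9678) + 23607 = (-10861 - 9678) + 23607 = -20539 + 23607 = 3068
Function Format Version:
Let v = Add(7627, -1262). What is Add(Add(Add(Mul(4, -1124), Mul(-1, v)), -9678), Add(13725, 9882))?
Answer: 3068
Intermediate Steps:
v = 6365
Add(Add(Add(Mul(4, -1124), Mul(-1, v)), -9678), Add(13725, 9882)) = Add(Add(Add(Mul(4, -1124), Mul(-1, 6365)), -9678), Add(13725, 9882)) = Add(Add(Add(-4496, -6365), -9678), 23607) = Add(Add(-10861, -9678), 23607) = Add(-20539, 23607) = 3068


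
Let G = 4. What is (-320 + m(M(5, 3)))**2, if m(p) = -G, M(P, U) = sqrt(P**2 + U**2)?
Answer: 104976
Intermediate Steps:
m(p) = -4 (m(p) = -1*4 = -4)
(-320 + m(M(5, 3)))**2 = (-320 - 4)**2 = (-324)**2 = 104976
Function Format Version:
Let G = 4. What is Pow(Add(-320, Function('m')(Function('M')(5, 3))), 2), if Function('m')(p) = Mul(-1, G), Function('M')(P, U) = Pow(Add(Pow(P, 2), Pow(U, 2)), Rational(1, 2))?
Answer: 104976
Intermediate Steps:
Function('m')(p) = -4 (Function('m')(p) = Mul(-1, 4) = -4)
Pow(Add(-320, Function('m')(Function('M')(5, 3))), 2) = Pow(Add(-320, -4), 2) = Pow(-324, 2) = 104976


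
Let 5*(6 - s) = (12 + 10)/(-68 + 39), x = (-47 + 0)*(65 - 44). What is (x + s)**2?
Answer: 20227381729/21025 ≈ 9.6206e+5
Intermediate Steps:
x = -987 (x = -47*21 = -987)
s = 892/145 (s = 6 - (12 + 10)/(5*(-68 + 39)) = 6 - 22/(5*(-29)) = 6 - 22*(-1)/(5*29) = 6 - 1/5*(-22/29) = 6 + 22/145 = 892/145 ≈ 6.1517)
(x + s)**2 = (-987 + 892/145)**2 = (-142223/145)**2 = 20227381729/21025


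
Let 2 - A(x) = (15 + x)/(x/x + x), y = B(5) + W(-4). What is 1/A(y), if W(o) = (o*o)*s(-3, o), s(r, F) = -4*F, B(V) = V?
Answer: 131/124 ≈ 1.0565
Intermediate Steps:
W(o) = -4*o³ (W(o) = (o*o)*(-4*o) = o²*(-4*o) = -4*o³)
y = 261 (y = 5 - 4*(-4)³ = 5 - 4*(-64) = 5 + 256 = 261)
A(x) = 2 - (15 + x)/(1 + x) (A(x) = 2 - (15 + x)/(x/x + x) = 2 - (15 + x)/(1 + x))
1/A(y) = 1/((-13 + 261)/(1 + 261)) = 1/(248/262) = 1/((1/262)*248) = 1/(124/131) = 131/124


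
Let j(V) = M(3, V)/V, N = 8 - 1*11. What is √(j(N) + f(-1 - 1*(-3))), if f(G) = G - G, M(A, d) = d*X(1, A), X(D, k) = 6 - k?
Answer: √3 ≈ 1.7320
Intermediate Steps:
N = -3 (N = 8 - 11 = -3)
M(A, d) = d*(6 - A)
f(G) = 0
j(V) = 3 (j(V) = (V*(6 - 1*3))/V = (V*(6 - 3))/V = (V*3)/V = (3*V)/V = 3)
√(j(N) + f(-1 - 1*(-3))) = √(3 + 0) = √3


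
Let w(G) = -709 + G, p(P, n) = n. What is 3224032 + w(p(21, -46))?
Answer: 3223277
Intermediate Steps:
3224032 + w(p(21, -46)) = 3224032 + (-709 - 46) = 3224032 - 755 = 3223277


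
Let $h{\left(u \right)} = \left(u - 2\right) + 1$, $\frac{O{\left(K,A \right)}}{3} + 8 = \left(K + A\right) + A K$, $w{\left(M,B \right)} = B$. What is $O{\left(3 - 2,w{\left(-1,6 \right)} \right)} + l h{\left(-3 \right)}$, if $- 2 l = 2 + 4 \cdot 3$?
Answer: $43$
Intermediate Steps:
$l = -7$ ($l = - \frac{2 + 4 \cdot 3}{2} = - \frac{2 + 12}{2} = \left(- \frac{1}{2}\right) 14 = -7$)
$O{\left(K,A \right)} = -24 + 3 A + 3 K + 3 A K$ ($O{\left(K,A \right)} = -24 + 3 \left(\left(K + A\right) + A K\right) = -24 + 3 \left(\left(A + K\right) + A K\right) = -24 + 3 \left(A + K + A K\right) = -24 + \left(3 A + 3 K + 3 A K\right) = -24 + 3 A + 3 K + 3 A K$)
$h{\left(u \right)} = -1 + u$ ($h{\left(u \right)} = \left(-2 + u\right) + 1 = -1 + u$)
$O{\left(3 - 2,w{\left(-1,6 \right)} \right)} + l h{\left(-3 \right)} = \left(-24 + 3 \cdot 6 + 3 \left(3 - 2\right) + 3 \cdot 6 \left(3 - 2\right)\right) - 7 \left(-1 - 3\right) = \left(-24 + 18 + 3 \cdot 1 + 3 \cdot 6 \cdot 1\right) - -28 = \left(-24 + 18 + 3 + 18\right) + 28 = 15 + 28 = 43$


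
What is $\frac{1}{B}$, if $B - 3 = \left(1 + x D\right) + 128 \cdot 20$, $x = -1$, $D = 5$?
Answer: $\frac{1}{2559} \approx 0.00039078$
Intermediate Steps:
$B = 2559$ ($B = 3 + \left(\left(1 - 5\right) + 128 \cdot 20\right) = 3 + \left(\left(1 - 5\right) + 2560\right) = 3 + \left(-4 + 2560\right) = 3 + 2556 = 2559$)
$\frac{1}{B} = \frac{1}{2559}$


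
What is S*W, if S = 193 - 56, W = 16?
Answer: 2192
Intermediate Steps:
S = 137
S*W = 137*16 = 2192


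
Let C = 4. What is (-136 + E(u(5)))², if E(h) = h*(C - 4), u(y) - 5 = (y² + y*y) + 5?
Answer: 18496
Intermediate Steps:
u(y) = 10 + 2*y² (u(y) = 5 + ((y² + y*y) + 5) = 5 + ((y² + y²) + 5) = 5 + (2*y² + 5) = 5 + (5 + 2*y²) = 10 + 2*y²)
E(h) = 0 (E(h) = h*(4 - 4) = h*0 = 0)
(-136 + E(u(5)))² = (-136 + 0)² = (-136)² = 18496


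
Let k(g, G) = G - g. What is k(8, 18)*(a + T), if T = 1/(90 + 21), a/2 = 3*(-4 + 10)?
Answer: 39970/111 ≈ 360.09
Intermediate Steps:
a = 36 (a = 2*(3*(-4 + 10)) = 2*(3*6) = 2*18 = 36)
T = 1/111 ≈ 0.0090090
k(8, 18)*(a + T) = (18 - 1*8)*(36 + 1/111) = (18 - 8)*(3997/111) = 10*(3997/111) = 39970/111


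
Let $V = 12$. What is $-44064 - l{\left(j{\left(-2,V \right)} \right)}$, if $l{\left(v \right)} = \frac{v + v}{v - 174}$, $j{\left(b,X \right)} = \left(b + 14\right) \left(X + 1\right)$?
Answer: $- \frac{132140}{3} \approx -44047.0$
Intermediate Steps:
$j{\left(b,X \right)} = \left(1 + X\right) \left(14 + b\right)$ ($j{\left(b,X \right)} = \left(14 + b\right) \left(1 + X\right) = \left(1 + X\right) \left(14 + b\right)$)
$l{\left(v \right)} = \frac{2 v}{-174 + v}$
$-44064 - l{\left(j{\left(-2,V \right)} \right)} = -44064 - \frac{2 \left(14 - 2 + 14 \cdot 12 + 12 \left(-2\right)\right)}{-174 + \left(14 - 2 + 14 \cdot 12 + 12 \left(-2\right)\right)} = -44064 - \frac{2 \left(14 - 2 + 168 - 24\right)}{-174 + \left(14 - 2 + 168 - 24\right)} = -44064 - 2 \cdot 156 \frac{1}{-174 + 156} = -44064 - 2 \cdot 156 \frac{1}{-18} = -44064 - 2 \cdot 156 \left(- \frac{1}{18}\right) = -44064 - - \frac{52}{3} = -44064 + \frac{52}{3} = - \frac{132140}{3}$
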